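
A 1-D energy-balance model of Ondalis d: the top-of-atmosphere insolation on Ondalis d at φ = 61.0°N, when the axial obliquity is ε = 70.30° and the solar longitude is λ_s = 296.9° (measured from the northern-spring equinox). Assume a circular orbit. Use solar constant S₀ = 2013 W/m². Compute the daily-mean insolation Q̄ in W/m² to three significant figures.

Q̄ ≈ 0.00 W/m²

Solar declination: sin δ = sin ε · sin λ_s = sin 70.30° × sin 296.9° = -0.83960, so δ = -57.098°.
cos H₀ = −tan(+61.0°) tan(-57.098°) = 2.7884 ≥ 1 ⇒ polar night, H₀ = 0 and Q̄ = 0.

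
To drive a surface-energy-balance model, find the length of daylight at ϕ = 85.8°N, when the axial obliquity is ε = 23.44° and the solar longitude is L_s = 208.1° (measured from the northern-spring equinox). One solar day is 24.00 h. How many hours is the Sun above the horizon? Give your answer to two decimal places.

Solar declination: sin δ = sin ε · sin L_s = sin 23.44° × sin 208.1° = -0.18736, so δ = -10.799°.
cos h₀ = −tan ϕ · tan δ = 2.5974 ≥ 1, so the Sun never rises (polar night) and h₀ = 0.
Daylight = 2h₀/(2π) × 24.00 h = (0.0000/π) × 24.00 = 0.00 h.

0.00 h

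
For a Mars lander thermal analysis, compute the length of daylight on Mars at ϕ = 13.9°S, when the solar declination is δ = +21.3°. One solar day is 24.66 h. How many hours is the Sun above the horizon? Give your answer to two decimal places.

cos h₀ = −tan ϕ · tan δ = −tan(-13.9°) × tan(+21.300°) = 0.0965, so h₀ = 1.4742 rad = 84.46°.
Daylight = 2h₀/(2π) × 24.66 h = (1.4742/π) × 24.66 = 11.57 h.

11.57 h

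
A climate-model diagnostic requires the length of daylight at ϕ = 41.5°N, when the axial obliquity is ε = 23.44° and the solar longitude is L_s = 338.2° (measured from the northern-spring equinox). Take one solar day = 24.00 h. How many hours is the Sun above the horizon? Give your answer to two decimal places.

10.99 h

Solar declination: sin δ = sin ε · sin L_s = sin 23.44° × sin 338.2° = -0.14773, so δ = -8.495°.
cos h₀ = −tan ϕ · tan δ = −tan(+41.5°) × tan(-8.495°) = 0.1321, so h₀ = 1.4383 rad = 82.41°.
Daylight = 2h₀/(2π) × 24.00 h = (1.4383/π) × 24.00 = 10.99 h.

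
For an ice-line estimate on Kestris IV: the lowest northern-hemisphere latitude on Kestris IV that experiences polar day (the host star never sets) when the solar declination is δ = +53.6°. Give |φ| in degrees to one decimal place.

|φ| = 36.4°

Polar day requires cos H₀ = −tan φ tan δ ≤ −1, i.e. tan φ tan δ ≥ 1.
The boundary is |tan φ| · |tan δ| = 1, so |φ| = 90° − |δ| = 90° − 53.6° = 36.4° in the northern hemisphere.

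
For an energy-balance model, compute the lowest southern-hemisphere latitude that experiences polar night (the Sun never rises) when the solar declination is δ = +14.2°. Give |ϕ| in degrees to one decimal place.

|ϕ| = 75.8°

Polar night requires cos h₀ = −tan ϕ tan δ ≥ 1, i.e. tan ϕ tan δ ≤ −1.
The boundary is |tan ϕ| · |tan δ| = 1, so |ϕ| = 90° − |δ| = 90° − 14.2° = 75.8° in the southern hemisphere.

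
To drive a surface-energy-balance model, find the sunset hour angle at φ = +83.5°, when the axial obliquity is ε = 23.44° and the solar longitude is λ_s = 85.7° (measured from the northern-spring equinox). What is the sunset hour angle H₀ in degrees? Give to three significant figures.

Solar declination: sin δ = sin ε · sin λ_s = sin 23.44° × sin 85.7° = 0.39667, so δ = +23.370°.
Sunrise equation: cos H₀ = −tan φ · tan δ = -3.7927 ≤ −1, so the Sun never sets (polar day) and H₀ = π.

H₀ = 180°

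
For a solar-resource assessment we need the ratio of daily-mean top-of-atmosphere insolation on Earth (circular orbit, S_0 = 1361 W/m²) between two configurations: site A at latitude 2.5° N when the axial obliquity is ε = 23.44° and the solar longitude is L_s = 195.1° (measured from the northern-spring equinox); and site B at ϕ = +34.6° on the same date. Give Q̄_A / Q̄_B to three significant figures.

— Configuration A (ϕ=+2.5°):
Solar declination: sin δ = sin ε · sin L_s = sin 23.44° × sin 195.1° = -0.10363, so δ = -5.948°.
cos h₀ = −tan(+2.5°) tan(-5.948°) = 0.0045, h₀ = 1.5662 rad.
Bracket: h₀ sin ϕ sin δ + cos ϕ cos δ sin h₀ = 1.5662×0.04362×-0.10363 + 0.99905×0.99462×0.99999 = -0.007080 + 0.993665 = 0.986585.
Q̄ = (S_0/π) × [bracket] = (1361/π) × 0.986585 = 427.41 W/m².
— Configuration B (ϕ=+34.6°):
cos h₀ = −tan(+34.6°) tan(-5.948°) = 0.0719, h₀ = 1.4989 rad.
Bracket: h₀ sin ϕ sin δ + cos ϕ cos δ sin h₀ = 1.4989×0.56784×-0.10363 + 0.82314×0.99462×0.99741 = -0.088203 + 0.816591 = 0.728388.
Q̄ = (S_0/π) × [bracket] = (1361/π) × 0.728388 = 315.55 W/m².
Ratio Q̄_A / Q̄_B = 427.41 / 315.55 = 1.354.

Q̄_A / Q̄_B ≈ 1.35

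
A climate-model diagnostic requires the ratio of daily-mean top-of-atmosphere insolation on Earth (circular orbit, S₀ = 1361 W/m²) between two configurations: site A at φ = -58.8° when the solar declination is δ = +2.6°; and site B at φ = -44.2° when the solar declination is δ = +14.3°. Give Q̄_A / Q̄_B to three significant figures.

Q̄_A / Q̄_B ≈ 1.03

— Configuration A (φ=-58.8°):
cos H₀ = −tan(-58.8°) tan(+2.600°) = 0.0750, H₀ = 1.4957 rad.
Bracket: H₀ sin φ sin δ + cos φ cos δ sin H₀ = 1.4957×-0.85536×0.04536 + 0.51803×0.99897×0.99719 = -0.058032 + 0.516042 = 0.458010.
Q̄ = (S₀/π) × [bracket] = (1361/π) × 0.458010 = 198.42 W/m².
— Configuration B (φ=-44.2°):
cos H₀ = −tan(-44.2°) tan(+14.300°) = 0.2479, H₀ = 1.3203 rad.
Bracket: H₀ sin φ sin δ + cos φ cos δ sin H₀ = 1.3203×-0.69717×0.24700 + 0.71691×0.96902×0.96879 = -0.227357 + 0.673019 = 0.445662.
Q̄ = (S₀/π) × [bracket] = (1361/π) × 0.445662 = 193.07 W/m².
Ratio Q̄_A / Q̄_B = 198.42 / 193.07 = 1.028.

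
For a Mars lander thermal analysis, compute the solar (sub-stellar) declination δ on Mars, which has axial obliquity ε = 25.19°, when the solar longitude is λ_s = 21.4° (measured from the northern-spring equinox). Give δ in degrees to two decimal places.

δ = +8.93°

sin δ = sin ε · sin λ_s = sin 25.19° × sin 21.4° = 0.155299.
δ = arcsin(0.155299) = +8.93°.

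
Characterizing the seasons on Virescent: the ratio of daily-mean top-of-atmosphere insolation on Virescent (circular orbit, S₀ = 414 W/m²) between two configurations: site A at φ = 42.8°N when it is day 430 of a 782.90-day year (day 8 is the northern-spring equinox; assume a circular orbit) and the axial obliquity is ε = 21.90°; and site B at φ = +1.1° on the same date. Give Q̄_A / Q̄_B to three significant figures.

— Configuration A (φ=+42.8°):
Solar longitude: λ_s = 360° × (430 − 8)/782.90 = 194.048°.
sin δ = sin 21.90° × sin 194.048° = -0.09054, so δ = -5.194°.
cos H₀ = −tan(+42.8°) tan(-5.194°) = 0.0842, H₀ = 1.4865 rad.
Bracket: H₀ sin φ sin δ + cos φ cos δ sin H₀ = 1.4865×0.67944×-0.09054 + 0.73373×0.99589×0.99645 = -0.091444 + 0.728120 = 0.636676.
Q̄ = (S₀/π) × [bracket] = (414/π) × 0.636676 = 83.901 W/m².
— Configuration B (φ=+1.1°):
cos H₀ = −tan(+1.1°) tan(-5.194°) = 0.0017, H₀ = 1.5691 rad.
Bracket: H₀ sin φ sin δ + cos φ cos δ sin H₀ = 1.5691×0.01920×-0.09054 + 0.99982×0.99589×1.00000 = -0.002728 + 0.995711 = 0.992983.
Q̄ = (S₀/π) × [bracket] = (414/π) × 0.992983 = 130.86 W/m².
Ratio Q̄_A / Q̄_B = 83.901 / 130.86 = 0.6412.

Q̄_A / Q̄_B ≈ 0.641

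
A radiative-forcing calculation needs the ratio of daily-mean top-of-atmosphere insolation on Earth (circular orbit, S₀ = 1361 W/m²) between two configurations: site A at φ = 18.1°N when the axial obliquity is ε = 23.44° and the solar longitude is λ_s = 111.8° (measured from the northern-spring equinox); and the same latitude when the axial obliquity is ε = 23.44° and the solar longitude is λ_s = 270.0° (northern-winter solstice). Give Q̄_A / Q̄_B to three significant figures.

— Configuration A (φ=+18.1°):
Solar declination: sin δ = sin ε · sin λ_s = sin 23.44° × sin 111.8° = 0.36934, so δ = +21.675°.
cos H₀ = −tan(+18.1°) tan(+21.675°) = -0.1299, H₀ = 1.7011 rad.
Bracket: H₀ sin φ sin δ + cos φ cos δ sin H₀ = 1.7011×0.31068×0.36934 + 0.95052×0.92929×0.99153 = 0.195195 + 0.875827 = 1.071022.
Q̄ = (S₀/π) × [bracket] = (1361/π) × 1.071022 = 463.99 W/m².
— Configuration B (φ=+18.1°):
Solar declination: sin δ = sin ε · sin λ_s = sin 23.44° × sin 270.0° = -0.39779, so δ = -23.440°.
cos H₀ = −tan(+18.1°) tan(-23.440°) = 0.1417, H₀ = 1.4286 rad.
Bracket: H₀ sin φ sin δ + cos φ cos δ sin H₀ = 1.4286×0.31068×-0.39779 + 0.95052×0.91748×0.98991 = -0.176554 + 0.863284 = 0.686730.
Q̄ = (S₀/π) × [bracket] = (1361/π) × 0.686730 = 297.51 W/m².
Ratio Q̄_A / Q̄_B = 463.99 / 297.51 = 1.560.

Q̄_A / Q̄_B ≈ 1.56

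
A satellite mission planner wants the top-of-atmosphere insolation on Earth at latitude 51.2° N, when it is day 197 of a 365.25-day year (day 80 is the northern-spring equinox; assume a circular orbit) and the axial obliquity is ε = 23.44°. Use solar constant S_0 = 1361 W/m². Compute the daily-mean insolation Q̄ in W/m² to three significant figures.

Solar longitude: L_s = 360° × (197 − 80)/365.25 = 115.318°.
sin δ = sin 23.44° × sin 115.318° = 0.35958, so δ = +21.074°.
cos h₀ = −tan(+51.2°) tan(+21.074°) = -0.4793, h₀ = 2.0706 rad.
Bracket: h₀ sin ϕ sin δ + cos ϕ cos δ sin h₀ = 2.0706×0.77934×0.35958 + 0.62660×0.93311×0.87766 = 0.580255 + 0.513156 = 1.093411.
Q̄ = (S_0/π) × [bracket] = (1361/π) × 1.093411 = 473.7 W/m².

Q̄ ≈ 474 W/m²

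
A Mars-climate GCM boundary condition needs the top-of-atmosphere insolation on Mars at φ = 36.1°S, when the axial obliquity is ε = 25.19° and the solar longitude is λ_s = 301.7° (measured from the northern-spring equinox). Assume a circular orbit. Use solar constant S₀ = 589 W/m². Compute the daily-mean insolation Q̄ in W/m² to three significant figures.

Solar declination: sin δ = sin ε · sin λ_s = sin 25.19° × sin 301.7° = -0.36212, so δ = -21.231°.
cos H₀ = −tan(-36.1°) tan(-21.231°) = -0.2833, H₀ = 1.8580 rad.
Bracket: H₀ sin φ sin δ + cos φ cos δ sin H₀ = 1.8580×-0.58920×-0.36212 + 0.80799×0.93213×0.95903 = 0.396425 + 0.722295 = 1.118720.
Q̄ = (S₀/π) × [bracket] = (589/π) × 1.118720 = 209.7 W/m².

Q̄ ≈ 210 W/m²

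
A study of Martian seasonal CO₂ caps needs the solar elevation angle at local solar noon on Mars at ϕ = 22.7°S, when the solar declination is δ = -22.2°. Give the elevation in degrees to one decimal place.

At local noon the hour angle is zero, so the zenith angle equals |ϕ − δ| = |-22.7° − (-22.200°)| = 0.500°.
Elevation = 90° − 0.500° = 89.5°.

89.5°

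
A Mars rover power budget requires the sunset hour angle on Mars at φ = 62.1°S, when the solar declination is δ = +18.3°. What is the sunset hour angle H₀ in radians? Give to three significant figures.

cos H₀ = −tan φ · tan δ = −tan(-62.1°) × tan(+18.300°) = 0.6246, so H₀ = 0.8962 rad = 51.35°.

H₀ = 0.896 rad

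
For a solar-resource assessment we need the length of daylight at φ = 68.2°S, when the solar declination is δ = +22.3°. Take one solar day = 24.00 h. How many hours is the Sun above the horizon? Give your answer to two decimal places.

cos H₀ = −tan φ · tan δ = 1.0254 ≥ 1, so the Sun never rises (polar night) and H₀ = 0.
Daylight = 2H₀/(2π) × 24.00 h = (0.0000/π) × 24.00 = 0.00 h.

0.00 h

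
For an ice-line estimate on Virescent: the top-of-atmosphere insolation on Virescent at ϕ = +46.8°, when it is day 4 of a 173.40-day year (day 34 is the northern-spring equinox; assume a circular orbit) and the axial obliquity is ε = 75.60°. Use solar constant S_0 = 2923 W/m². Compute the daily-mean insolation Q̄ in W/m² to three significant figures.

Solar longitude: L_s = 360° × (4 − 34)/173.40 = -62.284°, i.e. -62.284° + 360° = 297.716°.
sin δ = sin 75.60° × sin 297.716° = -0.85745, so δ = -59.031°.
cos h₀ = −tan(+46.8°) tan(-59.031°) = 1.7745 ≥ 1 ⇒ polar night, h₀ = 0 and Q̄ = 0.

Q̄ ≈ 0.00 W/m²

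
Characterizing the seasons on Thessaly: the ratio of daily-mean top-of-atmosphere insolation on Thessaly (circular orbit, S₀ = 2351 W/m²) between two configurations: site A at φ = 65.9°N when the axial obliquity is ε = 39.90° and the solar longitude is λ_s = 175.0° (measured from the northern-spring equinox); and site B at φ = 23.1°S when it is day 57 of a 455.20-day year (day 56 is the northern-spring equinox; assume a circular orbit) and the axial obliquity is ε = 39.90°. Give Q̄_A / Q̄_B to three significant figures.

— Configuration A (φ=+65.9°):
Solar declination: sin δ = sin ε · sin λ_s = sin 39.90° × sin 175.0° = 0.05591, so δ = +3.205°.
cos H₀ = −tan(+65.9°) tan(+3.205°) = -0.1252, H₀ = 1.6963 rad.
Bracket: H₀ sin φ sin δ + cos φ cos δ sin H₀ = 1.6963×0.91283×0.05591 + 0.40833×0.99844×0.99213 = 0.086573 + 0.404484 = 0.491057.
Q̄ = (S₀/π) × [bracket] = (2351/π) × 0.491057 = 367.48 W/m².
— Configuration B (φ=-23.1°):
Solar longitude: λ_s = 360° × (57 − 56)/455.20 = 0.791°.
sin δ = sin 39.90° × sin 0.791° = 0.00885, so δ = +0.507°.
cos H₀ = −tan(-23.1°) tan(+0.507°) = 0.0038, H₀ = 1.5670 rad.
Bracket: H₀ sin φ sin δ + cos φ cos δ sin H₀ = 1.5670×-0.39234×0.00885 + 0.91982×0.99996×0.99999 = -0.005441 + 0.919774 = 0.914333.
Q̄ = (S₀/π) × [bracket] = (2351/π) × 0.914333 = 684.24 W/m².
Ratio Q̄_A / Q̄_B = 367.48 / 684.24 = 0.5371.

Q̄_A / Q̄_B ≈ 0.537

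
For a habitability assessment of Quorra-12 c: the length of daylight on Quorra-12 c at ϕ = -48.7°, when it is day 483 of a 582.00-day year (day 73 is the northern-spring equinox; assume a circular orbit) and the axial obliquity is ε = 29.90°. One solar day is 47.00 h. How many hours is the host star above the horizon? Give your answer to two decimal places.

33.50 h

Solar longitude: L_s = 360° × (483 − 73)/582.00 = 253.608°.
sin δ = sin 29.90° × sin 253.608° = -0.47823, so δ = -28.570°.
cos h₀ = −tan ϕ · tan δ = −tan(-48.7°) × tan(-28.570°) = -0.6198, so h₀ = 2.2393 rad = 128.30°.
Daylight = 2h₀/(2π) × 47.00 h = (2.2393/π) × 47.00 = 33.50 h.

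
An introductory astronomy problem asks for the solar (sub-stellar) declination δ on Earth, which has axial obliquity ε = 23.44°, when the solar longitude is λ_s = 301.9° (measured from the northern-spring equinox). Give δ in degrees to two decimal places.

δ = -19.74°

sin δ = sin ε · sin λ_s = sin 23.44° × sin 301.9° = -0.337711.
δ = arcsin(-0.337711) = -19.74°.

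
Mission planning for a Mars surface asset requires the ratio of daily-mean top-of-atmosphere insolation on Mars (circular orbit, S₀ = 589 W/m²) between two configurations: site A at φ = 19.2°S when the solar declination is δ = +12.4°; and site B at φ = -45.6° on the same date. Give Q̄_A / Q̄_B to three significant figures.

Q̄_A / Q̄_B ≈ 1.77

— Configuration A (φ=-19.2°):
cos H₀ = −tan(-19.2°) tan(+12.400°) = 0.0766, H₀ = 1.4942 rad.
Bracket: H₀ sin φ sin δ + cos φ cos δ sin H₀ = 1.4942×-0.32887×0.21474 + 0.94438×0.97667×0.99706 = -0.105523 + 0.919636 = 0.814113.
Q̄ = (S₀/π) × [bracket] = (589/π) × 0.814113 = 152.63 W/m².
— Configuration B (φ=-45.6°):
cos H₀ = −tan(-45.6°) tan(+12.400°) = 0.2245, H₀ = 1.3443 rad.
Bracket: H₀ sin φ sin δ + cos φ cos δ sin H₀ = 1.3443×-0.71447×0.21474 + 0.69966×0.97667×0.97447 = -0.206250 + 0.665891 = 0.459641.
Q̄ = (S₀/π) × [bracket] = (589/π) × 0.459641 = 86.176 W/m².
Ratio Q̄_A / Q̄_B = 152.63 / 86.176 = 1.771.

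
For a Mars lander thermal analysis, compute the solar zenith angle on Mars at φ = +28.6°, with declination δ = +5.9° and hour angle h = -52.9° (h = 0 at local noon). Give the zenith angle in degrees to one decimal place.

θ_z = 54.8°

cos θ_z = sin φ sin δ + cos φ cos δ cos h = 0.049206 + 0.526801 = 0.576007.
θ_z = arccos(0.576007) = 54.8°.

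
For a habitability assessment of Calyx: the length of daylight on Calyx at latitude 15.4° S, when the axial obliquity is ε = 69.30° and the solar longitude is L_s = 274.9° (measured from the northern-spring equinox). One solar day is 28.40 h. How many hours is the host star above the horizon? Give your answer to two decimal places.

21.32 h

Solar declination: sin δ = sin ε · sin L_s = sin 69.30° × sin 274.9° = -0.93203, so δ = -68.753°.
cos h₀ = −tan ϕ · tan δ = −tan(-15.4°) × tan(-68.753°) = -0.7084, so h₀ = 2.3580 rad = 135.11°.
Daylight = 2h₀/(2π) × 28.40 h = (2.3580/π) × 28.40 = 21.32 h.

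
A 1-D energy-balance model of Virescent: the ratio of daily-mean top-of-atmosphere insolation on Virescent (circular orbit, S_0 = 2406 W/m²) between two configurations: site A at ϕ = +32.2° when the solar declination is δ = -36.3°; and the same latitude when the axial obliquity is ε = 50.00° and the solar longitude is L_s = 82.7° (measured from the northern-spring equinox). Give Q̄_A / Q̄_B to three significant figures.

— Configuration A (ϕ=+32.2°):
cos h₀ = −tan(+32.2°) tan(-36.300°) = 0.4626, h₀ = 1.0899 rad.
Bracket: h₀ sin ϕ sin δ + cos ϕ cos δ sin h₀ = 1.0899×0.53288×-0.59201 + 0.84619×0.80593×0.88657 = -0.343831 + 0.604614 = 0.260783.
Q̄ = (S_0/π) × [bracket] = (2406/π) × 0.260783 = 199.72 W/m².
— Configuration B (ϕ=+32.2°):
Solar declination: sin δ = sin ε · sin L_s = sin 50.00° × sin 82.7° = 0.75984, so δ = +49.450°.
cos h₀ = −tan(+32.2°) tan(+49.450°) = -0.7360, h₀ = 2.3980 rad.
Bracket: h₀ sin ϕ sin δ + cos ϕ cos δ sin h₀ = 2.3980×0.53288×0.75984 + 0.84619×0.65012×0.67697 = 0.970959 + 0.372418 = 1.343377.
Q̄ = (S_0/π) × [bracket] = (2406/π) × 1.343377 = 1028.8 W/m².
Ratio Q̄_A / Q̄_B = 199.72 / 1028.8 = 0.1941.

Q̄_A / Q̄_B ≈ 0.194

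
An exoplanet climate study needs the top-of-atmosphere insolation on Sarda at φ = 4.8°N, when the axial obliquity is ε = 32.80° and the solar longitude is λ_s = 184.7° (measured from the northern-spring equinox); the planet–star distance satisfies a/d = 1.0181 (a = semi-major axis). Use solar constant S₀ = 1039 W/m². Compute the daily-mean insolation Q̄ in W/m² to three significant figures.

Solar declination: sin δ = sin ε · sin λ_s = sin 32.80° × sin 184.7° = -0.04439, so δ = -2.544°.
cos H₀ = −tan(+4.8°) tan(-2.544°) = 0.0037, H₀ = 1.5671 rad.
Bracket: H₀ sin φ sin δ + cos φ cos δ sin H₀ = 1.5671×0.08368×-0.04439 + 0.99649×0.99901×0.99999 = -0.005821 + 0.995494 = 0.989673.
Inverse-square distance factor (a/d)² = 1.0181² = 1.036528.
Q̄ = (S₀/π) × 1.036528 × [bracket] = (1039/π) × 1.036528 × 0.989673 = 339.3 W/m².

Q̄ ≈ 339 W/m²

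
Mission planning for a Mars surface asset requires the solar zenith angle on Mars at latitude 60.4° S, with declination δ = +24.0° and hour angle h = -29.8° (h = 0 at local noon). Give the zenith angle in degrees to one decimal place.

θ_z = 87.8°

cos θ_z = sin ϕ sin δ + cos ϕ cos δ cos h = -0.353655 + 0.391569 = 0.037914.
θ_z = arccos(0.037914) = 87.8°.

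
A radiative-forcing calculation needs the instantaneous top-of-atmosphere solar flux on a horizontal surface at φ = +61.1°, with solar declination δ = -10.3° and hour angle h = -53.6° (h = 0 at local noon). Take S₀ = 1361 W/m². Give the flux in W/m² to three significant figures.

cos θ_z = sin φ sin δ + cos φ cos δ cos h = -0.156535 + 0.282167 = 0.125632.
Flux = S₀ · cos θ_z = 1361 × 0.125632 = 171.0 W/m².

171 W/m²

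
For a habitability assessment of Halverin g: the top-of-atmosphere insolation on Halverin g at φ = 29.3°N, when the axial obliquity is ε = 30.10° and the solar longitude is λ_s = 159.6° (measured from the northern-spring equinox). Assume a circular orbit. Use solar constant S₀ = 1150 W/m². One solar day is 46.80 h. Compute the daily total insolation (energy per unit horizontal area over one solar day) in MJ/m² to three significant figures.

61.5 MJ/m²

Solar declination: sin δ = sin ε · sin λ_s = sin 30.10° × sin 159.6° = 0.17481, so δ = +10.068°.
cos H₀ = −tan(+29.3°) tan(+10.068°) = -0.0996, H₀ = 1.6706 rad.
Bracket: H₀ sin φ sin δ + cos φ cos δ sin H₀ = 1.6706×0.48938×0.17481 + 0.87207×0.98460×0.99502 = 0.142917 + 0.854364 = 0.997281.
Q̄ = (S₀/π) × [bracket] = (1150/π) × 0.997281 = 365.06 W/m².
Daily total = Q̄ × 46.80 h × 3600 s/h = 365.06 × 46.80 × 3600 / 10⁶ = 61.51 MJ/m².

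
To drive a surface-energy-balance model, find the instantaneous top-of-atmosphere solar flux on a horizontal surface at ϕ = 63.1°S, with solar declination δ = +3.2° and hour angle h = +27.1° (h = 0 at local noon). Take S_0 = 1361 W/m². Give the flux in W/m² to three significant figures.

cos θ_z = sin ϕ sin δ + cos ϕ cos δ cos h = -0.049781 + 0.402135 = 0.352354.
Flux = S_0 · cos θ_z = 1361 × 0.352354 = 479.6 W/m².

480 W/m²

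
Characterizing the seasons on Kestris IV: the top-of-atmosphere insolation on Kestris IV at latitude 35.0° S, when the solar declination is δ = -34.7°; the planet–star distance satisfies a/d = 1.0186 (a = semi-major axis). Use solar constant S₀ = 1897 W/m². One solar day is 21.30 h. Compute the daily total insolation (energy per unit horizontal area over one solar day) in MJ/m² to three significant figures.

60.9 MJ/m²

cos H₀ = −tan(-35.0°) tan(-34.700°) = -0.4848, H₀ = 2.0770 rad.
Bracket: H₀ sin φ sin δ + cos φ cos δ sin H₀ = 2.0770×-0.57358×-0.56928 + 0.81915×0.82214×0.87460 = 0.678198 + 0.589005 = 1.267203.
Inverse-square distance factor (a/d)² = 1.0186² = 1.037546.
Q̄ = (S₀/π) × 1.037546 × [bracket] = (1897/π) × 1.037546 × 1.267203 = 793.91 W/m².
Daily total = Q̄ × 21.30 h × 3600 s/h = 793.91 × 21.30 × 3600 / 10⁶ = 60.88 MJ/m².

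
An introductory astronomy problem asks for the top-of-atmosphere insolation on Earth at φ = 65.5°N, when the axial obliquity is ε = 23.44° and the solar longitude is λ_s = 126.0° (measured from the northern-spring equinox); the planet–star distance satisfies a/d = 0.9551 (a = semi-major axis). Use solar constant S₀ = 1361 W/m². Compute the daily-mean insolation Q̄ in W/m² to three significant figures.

Q̄ ≈ 383 W/m²

Solar declination: sin δ = sin ε · sin λ_s = sin 23.44° × sin 126.0° = 0.32182, so δ = +18.773°.
cos H₀ = −tan(+65.5°) tan(+18.773°) = -0.7458, H₀ = 2.4126 rad.
Bracket: H₀ sin φ sin δ + cos φ cos δ sin H₀ = 2.4126×0.90996×0.32182 + 0.41469×0.94680×0.66612 = 0.706514 + 0.261538 = 0.968052.
Inverse-square distance factor (a/d)² = 0.9551² = 0.912216.
Q̄ = (S₀/π) × 0.912216 × [bracket] = (1361/π) × 0.912216 × 0.968052 = 382.6 W/m².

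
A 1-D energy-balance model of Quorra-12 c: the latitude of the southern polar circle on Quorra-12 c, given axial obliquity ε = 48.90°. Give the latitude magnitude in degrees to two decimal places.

The polar circle is the lowest latitude that experiences at least one full rotation of continuous darkness at the northern-summer solstice; it lies at |φ| = 90° − ε = 90° − 48.90° = 41.10°.

41.10°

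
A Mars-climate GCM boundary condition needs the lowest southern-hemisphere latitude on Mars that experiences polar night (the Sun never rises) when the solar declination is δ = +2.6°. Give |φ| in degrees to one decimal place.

Polar night requires cos H₀ = −tan φ tan δ ≥ 1, i.e. tan φ tan δ ≤ −1.
The boundary is |tan φ| · |tan δ| = 1, so |φ| = 90° − |δ| = 90° − 2.6° = 87.4° in the southern hemisphere.

|φ| = 87.4°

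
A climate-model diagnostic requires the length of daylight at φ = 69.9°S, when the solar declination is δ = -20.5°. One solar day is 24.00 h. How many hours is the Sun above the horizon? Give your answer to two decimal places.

24.00 h

Sunrise equation: cos H₀ = −tan φ · tan δ = -1.0217 ≤ −1, so the Sun never sets (polar day) and H₀ = π.
Daylight = 2H₀/(2π) × 24.00 h = (3.1416/π) × 24.00 = 24.00 h.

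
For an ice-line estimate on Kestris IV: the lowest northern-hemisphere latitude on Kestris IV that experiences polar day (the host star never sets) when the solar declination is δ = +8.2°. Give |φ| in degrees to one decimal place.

Polar day requires cos H₀ = −tan φ tan δ ≤ −1, i.e. tan φ tan δ ≥ 1.
The boundary is |tan φ| · |tan δ| = 1, so |φ| = 90° − |δ| = 90° − 8.2° = 81.8° in the northern hemisphere.

|φ| = 81.8°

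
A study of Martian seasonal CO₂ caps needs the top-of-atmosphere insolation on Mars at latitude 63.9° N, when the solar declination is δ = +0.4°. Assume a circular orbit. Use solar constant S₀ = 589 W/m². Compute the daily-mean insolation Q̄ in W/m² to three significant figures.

Q̄ ≈ 84.3 W/m²

cos H₀ = −tan(+63.9°) tan(+0.400°) = -0.0143, H₀ = 1.5850 rad.
Bracket: H₀ sin φ sin δ + cos φ cos δ sin H₀ = 1.5850×0.89803×0.00698 + 0.43994×0.99998×0.99990 = 0.009935 + 0.439887 = 0.449822.
Q̄ = (S₀/π) × [bracket] = (589/π) × 0.449822 = 84.33 W/m².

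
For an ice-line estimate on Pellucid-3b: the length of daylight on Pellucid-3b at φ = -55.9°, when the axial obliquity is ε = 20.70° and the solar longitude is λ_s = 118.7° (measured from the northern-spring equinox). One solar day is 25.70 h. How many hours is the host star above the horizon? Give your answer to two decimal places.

Solar declination: sin δ = sin ε · sin λ_s = sin 20.70° × sin 118.7° = 0.31005, so δ = +18.062°.
cos H₀ = −tan φ · tan δ = −tan(-55.9°) × tan(+18.062°) = 0.4817, so H₀ = 1.0682 rad = 61.20°.
Daylight = 2H₀/(2π) × 25.70 h = (1.0682/π) × 25.70 = 8.74 h.

8.74 h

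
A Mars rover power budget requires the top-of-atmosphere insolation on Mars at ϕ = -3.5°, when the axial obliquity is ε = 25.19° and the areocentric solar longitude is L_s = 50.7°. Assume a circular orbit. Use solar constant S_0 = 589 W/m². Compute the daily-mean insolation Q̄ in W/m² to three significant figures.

Q̄ ≈ 171 W/m²

sin δ = sin 25.19° × sin 50.7° = 0.32936, so δ = +19.230°.
cos h₀ = −tan(-3.5°) tan(+19.230°) = 0.0213, h₀ = 1.5495 rad.
Bracket: h₀ sin ϕ sin δ + cos ϕ cos δ sin h₀ = 1.5495×-0.06105×0.32936 + 0.99813×0.94420×0.99977 = -0.031156 + 0.942218 = 0.911062.
Q̄ = (S_0/π) × [bracket] = (589/π) × 0.911062 = 170.8 W/m².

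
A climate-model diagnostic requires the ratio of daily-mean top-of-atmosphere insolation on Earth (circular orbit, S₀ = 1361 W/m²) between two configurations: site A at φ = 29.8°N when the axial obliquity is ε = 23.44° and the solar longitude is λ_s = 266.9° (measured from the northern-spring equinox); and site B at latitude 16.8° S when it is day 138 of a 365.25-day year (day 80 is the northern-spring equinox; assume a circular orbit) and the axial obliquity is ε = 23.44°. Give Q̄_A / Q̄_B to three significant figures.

— Configuration A (φ=+29.8°):
Solar declination: sin δ = sin ε · sin λ_s = sin 23.44° × sin 266.9° = -0.39721, so δ = -23.404°.
cos H₀ = −tan(+29.8°) tan(-23.404°) = 0.2479, H₀ = 1.3203 rad.
Bracket: H₀ sin φ sin δ + cos φ cos δ sin H₀ = 1.3203×0.49697×-0.39721 + 0.86777×0.91773×0.96879 = -0.260629 + 0.771524 = 0.510895.
Q̄ = (S₀/π) × [bracket] = (1361/π) × 0.510895 = 221.33 W/m².
— Configuration B (φ=-16.8°):
Solar longitude: λ_s = 360° × (138 − 80)/365.25 = 57.166°.
sin δ = sin 23.44° × sin 57.166° = 0.33424, so δ = +19.526°.
cos H₀ = −tan(-16.8°) tan(+19.526°) = 0.1071, H₀ = 1.4635 rad.
Bracket: H₀ sin φ sin δ + cos φ cos δ sin H₀ = 1.4635×-0.28903×0.33424 + 0.95732×0.94249×0.99425 = -0.141382 + 0.897077 = 0.755695.
Q̄ = (S₀/π) × [bracket] = (1361/π) × 0.755695 = 327.38 W/m².
Ratio Q̄_A / Q̄_B = 221.33 / 327.38 = 0.6761.

Q̄_A / Q̄_B ≈ 0.676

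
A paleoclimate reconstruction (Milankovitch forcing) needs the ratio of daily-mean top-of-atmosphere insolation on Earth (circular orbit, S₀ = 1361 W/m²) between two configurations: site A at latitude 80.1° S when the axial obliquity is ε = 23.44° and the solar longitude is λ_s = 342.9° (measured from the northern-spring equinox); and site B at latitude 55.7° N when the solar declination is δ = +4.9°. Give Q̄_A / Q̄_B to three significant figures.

— Configuration A (φ=-80.1°):
Solar declination: sin δ = sin ε · sin λ_s = sin 23.44° × sin 342.9° = -0.11697, so δ = -6.717°.
cos H₀ = −tan(-80.1°) tan(-6.717°) = -0.6748, H₀ = 2.3115 rad.
Bracket: H₀ sin φ sin δ + cos φ cos δ sin H₀ = 2.3115×-0.98511×-0.11697 + 0.17193×0.99314×0.73799 = 0.266350 + 0.126012 = 0.392362.
Q̄ = (S₀/π) × [bracket] = (1361/π) × 0.392362 = 169.98 W/m².
— Configuration B (φ=+55.7°):
cos H₀ = −tan(+55.7°) tan(+4.900°) = -0.1257, H₀ = 1.6968 rad.
Bracket: H₀ sin φ sin δ + cos φ cos δ sin H₀ = 1.6968×0.82610×0.08542 + 0.56353×0.99635×0.99207 = 0.119735 + 0.557021 = 0.676756.
Q̄ = (S₀/π) × [bracket] = (1361/π) × 0.676756 = 293.18 W/m².
Ratio Q̄_A / Q̄_B = 169.98 / 293.18 = 0.5798.

Q̄_A / Q̄_B ≈ 0.580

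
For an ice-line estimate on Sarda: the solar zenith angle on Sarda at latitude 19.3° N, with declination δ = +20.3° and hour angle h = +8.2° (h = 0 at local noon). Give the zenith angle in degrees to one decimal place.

θ_z = 7.8°

cos θ_z = sin φ sin δ + cos φ cos δ cos h = 0.114667 + 0.876131 = 0.990798.
θ_z = arccos(0.990798) = 7.8°.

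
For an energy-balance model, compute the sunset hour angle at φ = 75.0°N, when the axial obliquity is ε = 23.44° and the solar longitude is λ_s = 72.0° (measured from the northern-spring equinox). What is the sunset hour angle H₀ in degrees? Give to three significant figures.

Solar declination: sin δ = sin ε · sin λ_s = sin 23.44° × sin 72.0° = 0.37832, so δ = +22.230°.
Sunrise equation: cos H₀ = −tan φ · tan δ = -1.5253 ≤ −1, so the Sun never sets (polar day) and H₀ = π.

H₀ = 180°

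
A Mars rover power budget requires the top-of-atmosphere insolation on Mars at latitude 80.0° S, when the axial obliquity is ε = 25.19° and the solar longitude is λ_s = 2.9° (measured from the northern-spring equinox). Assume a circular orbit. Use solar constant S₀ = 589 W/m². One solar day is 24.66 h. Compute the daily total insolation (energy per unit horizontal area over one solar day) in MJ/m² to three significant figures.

Solar declination: sin δ = sin ε · sin λ_s = sin 25.19° × sin 2.9° = 0.02153, so δ = +1.234°.
cos H₀ = −tan(-80.0°) tan(+1.234°) = 0.1222, H₀ = 1.4483 rad.
Bracket: H₀ sin φ sin δ + cos φ cos δ sin H₀ = 1.4483×-0.98481×0.02153 + 0.17365×0.99977×0.99251 = -0.030708 + 0.172310 = 0.141602.
Q̄ = (S₀/π) × [bracket] = (589/π) × 0.141602 = 26.548 W/m².
Daily total = Q̄ × 24.66 h × 3600 s/h = 26.548 × 24.66 × 3600 / 10⁶ = 2.357 MJ/m².

2.36 MJ/m²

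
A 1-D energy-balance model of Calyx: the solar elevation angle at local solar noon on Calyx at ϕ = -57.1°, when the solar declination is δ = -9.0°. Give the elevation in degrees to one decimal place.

At local noon the hour angle is zero, so the zenith angle equals |ϕ − δ| = |-57.1° − (-9.000°)| = 48.100°.
Elevation = 90° − 48.100° = 41.9°.

41.9°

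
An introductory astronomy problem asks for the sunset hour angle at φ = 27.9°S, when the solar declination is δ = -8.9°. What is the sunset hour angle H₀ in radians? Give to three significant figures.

cos H₀ = −tan φ · tan δ = −tan(-27.9°) × tan(-8.900°) = -0.0829, so H₀ = 1.6538 rad = 94.76°.

H₀ = 1.65 rad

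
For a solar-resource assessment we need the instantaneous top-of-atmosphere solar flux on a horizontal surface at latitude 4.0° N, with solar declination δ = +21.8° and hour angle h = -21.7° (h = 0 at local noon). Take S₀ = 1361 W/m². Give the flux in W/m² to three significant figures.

1.21e+03 W/m²

cos θ_z = sin φ sin δ + cos φ cos δ cos h = 0.025905 + 0.860585 = 0.886490.
Flux = S₀ · cos θ_z = 1361 × 0.886490 = 1207 W/m².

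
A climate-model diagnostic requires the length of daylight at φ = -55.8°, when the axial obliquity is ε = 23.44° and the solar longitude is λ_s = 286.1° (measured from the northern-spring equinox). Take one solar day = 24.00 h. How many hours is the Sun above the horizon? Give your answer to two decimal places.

Solar declination: sin δ = sin ε · sin λ_s = sin 23.44° × sin 286.1° = -0.38219, so δ = -22.469°.
cos H₀ = −tan φ · tan δ = −tan(-55.8°) × tan(-22.469°) = -0.6086, so H₀ = 2.2251 rad = 127.49°.
Daylight = 2H₀/(2π) × 24.00 h = (2.2251/π) × 24.00 = 17.00 h.

17.00 h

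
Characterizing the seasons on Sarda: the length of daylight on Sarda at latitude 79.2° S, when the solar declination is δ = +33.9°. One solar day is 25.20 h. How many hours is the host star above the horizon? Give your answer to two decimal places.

0.00 h

cos H₀ = −tan φ · tan δ = 3.5226 ≥ 1, so the host star never rises (polar night) and H₀ = 0.
Daylight = 2H₀/(2π) × 25.20 h = (0.0000/π) × 25.20 = 0.00 h.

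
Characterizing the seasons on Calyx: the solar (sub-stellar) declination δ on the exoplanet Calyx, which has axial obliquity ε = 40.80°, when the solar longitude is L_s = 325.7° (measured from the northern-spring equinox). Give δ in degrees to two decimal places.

δ = -21.61°

sin δ = sin ε · sin L_s = sin 40.80° × sin 325.7° = -0.368220.
δ = arcsin(-0.368220) = -21.61°.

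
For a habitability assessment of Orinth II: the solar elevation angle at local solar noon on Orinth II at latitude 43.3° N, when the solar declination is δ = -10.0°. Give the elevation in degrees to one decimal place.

36.7°

At local noon the hour angle is zero, so the zenith angle equals |φ − δ| = |+43.3° − (-10.000°)| = 53.300°.
Elevation = 90° − 53.300° = 36.7°.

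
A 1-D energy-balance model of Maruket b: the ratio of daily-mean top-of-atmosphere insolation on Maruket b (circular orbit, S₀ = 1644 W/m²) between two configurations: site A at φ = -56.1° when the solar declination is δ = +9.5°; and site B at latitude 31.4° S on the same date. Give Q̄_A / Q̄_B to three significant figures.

— Configuration A (φ=-56.1°):
cos H₀ = −tan(-56.1°) tan(+9.500°) = 0.2490, H₀ = 1.3191 rad.
Bracket: H₀ sin φ sin δ + cos φ cos δ sin H₀ = 1.3191×-0.83001×0.16505 + 0.55775×0.98629×0.96850 = -0.180708 + 0.532775 = 0.352067.
Q̄ = (S₀/π) × [bracket] = (1644/π) × 0.352067 = 184.24 W/m².
— Configuration B (φ=-31.4°):
cos H₀ = −tan(-31.4°) tan(+9.500°) = 0.1021, H₀ = 1.4685 rad.
Bracket: H₀ sin φ sin δ + cos φ cos δ sin H₀ = 1.4685×-0.52101×0.16505 + 0.85355×0.98629×0.99477 = -0.126280 + 0.837445 = 0.711165.
Q̄ = (S₀/π) × [bracket] = (1644/π) × 0.711165 = 372.15 W/m².
Ratio Q̄_A / Q̄_B = 184.24 / 372.15 = 0.4951.

Q̄_A / Q̄_B ≈ 0.495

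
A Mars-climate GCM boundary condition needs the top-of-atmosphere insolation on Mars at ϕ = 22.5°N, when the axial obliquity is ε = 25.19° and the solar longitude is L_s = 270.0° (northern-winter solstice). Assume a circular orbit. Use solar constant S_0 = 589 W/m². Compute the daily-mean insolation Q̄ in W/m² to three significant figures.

Solar declination: sin δ = sin ε · sin L_s = sin 25.19° × sin 270.0° = -0.42562, so δ = -25.190°.
cos h₀ = −tan(+22.5°) tan(-25.190°) = 0.1948, h₀ = 1.3747 rad.
Bracket: h₀ sin ϕ sin δ + cos ϕ cos δ sin h₀ = 1.3747×0.38268×-0.42562 + 0.92388×0.90490×0.98084 = -0.223906 + 0.820001 = 0.596095.
Q̄ = (S_0/π) × [bracket] = (589/π) × 0.596095 = 111.8 W/m².

Q̄ ≈ 112 W/m²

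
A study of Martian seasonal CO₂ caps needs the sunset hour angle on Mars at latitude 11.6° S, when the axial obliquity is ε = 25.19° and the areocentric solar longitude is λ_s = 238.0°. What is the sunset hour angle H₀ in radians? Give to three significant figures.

sin δ = sin 25.19° × sin 238.0° = -0.36095, so δ = -21.158°.
cos H₀ = −tan φ · tan δ = −tan(-11.6°) × tan(-21.158°) = -0.0794, so H₀ = 1.6503 rad = 94.56°.

H₀ = 1.65 rad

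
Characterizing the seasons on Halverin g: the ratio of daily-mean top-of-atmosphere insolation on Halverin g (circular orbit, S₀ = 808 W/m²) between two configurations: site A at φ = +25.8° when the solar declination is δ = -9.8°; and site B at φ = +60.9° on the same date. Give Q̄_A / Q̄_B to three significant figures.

Q̄_A / Q̄_B ≈ 2.88

— Configuration A (φ=+25.8°):
cos H₀ = −tan(+25.8°) tan(-9.800°) = 0.0835, H₀ = 1.4872 rad.
Bracket: H₀ sin φ sin δ + cos φ cos δ sin H₀ = 1.4872×0.43523×-0.17021 + 0.90032×0.98541×0.99651 = -0.110173 + 0.884088 = 0.773915.
Q̄ = (S₀/π) × [bracket] = (808/π) × 0.773915 = 199.05 W/m².
— Configuration B (φ=+60.9°):
cos H₀ = −tan(+60.9°) tan(-9.800°) = 0.3103, H₀ = 1.2553 rad.
Bracket: H₀ sin φ sin δ + cos φ cos δ sin H₀ = 1.2553×0.87377×-0.17021 + 0.48634×0.98541×0.95063 = -0.186694 + 0.455584 = 0.268890.
Q̄ = (S₀/π) × [bracket] = (808/π) × 0.268890 = 69.157 W/m².
Ratio Q̄_A / Q̄_B = 199.05 / 69.157 = 2.878.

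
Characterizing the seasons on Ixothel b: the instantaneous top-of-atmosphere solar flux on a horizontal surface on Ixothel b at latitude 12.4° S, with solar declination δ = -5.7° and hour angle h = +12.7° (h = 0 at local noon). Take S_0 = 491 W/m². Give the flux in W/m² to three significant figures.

cos θ_z = sin ϕ sin δ + cos ϕ cos δ cos h = 0.021327 + 0.948067 = 0.969394.
Flux = S_0 · cos θ_z = 491 × 0.969394 = 476.0 W/m².

476 W/m²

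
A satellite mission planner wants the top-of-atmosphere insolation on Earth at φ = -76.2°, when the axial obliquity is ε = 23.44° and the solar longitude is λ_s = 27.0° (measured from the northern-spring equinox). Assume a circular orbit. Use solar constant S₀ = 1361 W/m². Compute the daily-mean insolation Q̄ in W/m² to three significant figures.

Q̄ ≈ 12.3 W/m²

Solar declination: sin δ = sin ε · sin λ_s = sin 23.44° × sin 27.0° = 0.18059, so δ = +10.404°.
cos H₀ = −tan(-76.2°) tan(+10.404°) = 0.7475, H₀ = 0.7265 rad.
Bracket: H₀ sin φ sin δ + cos φ cos δ sin H₀ = 0.7265×-0.97113×0.18059 + 0.23853×0.98356×0.66423 = -0.127411 + 0.155834 = 0.028423.
Q̄ = (S₀/π) × [bracket] = (1361/π) × 0.028423 = 12.31 W/m².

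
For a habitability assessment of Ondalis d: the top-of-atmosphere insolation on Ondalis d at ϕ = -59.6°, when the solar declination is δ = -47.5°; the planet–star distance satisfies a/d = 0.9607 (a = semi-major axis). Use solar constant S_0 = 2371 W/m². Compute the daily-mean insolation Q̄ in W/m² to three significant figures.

cos h₀ = −tan(-59.6°) tan(-47.500°) = -1.8601 ≤ −1 ⇒ polar day, h₀ = π.
Bracket: h₀ sin ϕ sin δ + cos ϕ cos δ sin h₀ = 3.1416×-0.86251×-0.73728 + 0.50603×0.67559×0.00000 = 1.997779 + 0.000000 = 1.997779.
Inverse-square distance factor (a/d)² = 0.9607² = 0.922944.
Q̄ = (S_0/π) × 0.922944 × [bracket] = (2371/π) × 0.922944 × 1.997779 = 1392 W/m².

Q̄ ≈ 1.39e+03 W/m²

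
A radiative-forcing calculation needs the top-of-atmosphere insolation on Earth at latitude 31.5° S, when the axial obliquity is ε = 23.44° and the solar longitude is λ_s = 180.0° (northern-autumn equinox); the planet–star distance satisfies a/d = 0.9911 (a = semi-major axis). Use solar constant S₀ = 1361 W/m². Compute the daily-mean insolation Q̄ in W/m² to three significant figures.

Q̄ ≈ 363 W/m²

Solar declination: sin δ = sin ε · sin λ_s = sin 23.44° × sin 180.0° = 0.00000, so δ = +0.000°.
cos H₀ = −tan(-31.5°) tan(+0.000°) = 0.0000, H₀ = 1.5708 rad.
Bracket: H₀ sin φ sin δ + cos φ cos δ sin H₀ = 1.5708×-0.52250×0.00000 + 0.85264×1.00000×1.00000 = -0.000000 + 0.852640 = 0.852640.
Inverse-square distance factor (a/d)² = 0.9911² = 0.982279.
Q̄ = (S₀/π) × 0.982279 × [bracket] = (1361/π) × 0.982279 × 0.852640 = 362.8 W/m².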